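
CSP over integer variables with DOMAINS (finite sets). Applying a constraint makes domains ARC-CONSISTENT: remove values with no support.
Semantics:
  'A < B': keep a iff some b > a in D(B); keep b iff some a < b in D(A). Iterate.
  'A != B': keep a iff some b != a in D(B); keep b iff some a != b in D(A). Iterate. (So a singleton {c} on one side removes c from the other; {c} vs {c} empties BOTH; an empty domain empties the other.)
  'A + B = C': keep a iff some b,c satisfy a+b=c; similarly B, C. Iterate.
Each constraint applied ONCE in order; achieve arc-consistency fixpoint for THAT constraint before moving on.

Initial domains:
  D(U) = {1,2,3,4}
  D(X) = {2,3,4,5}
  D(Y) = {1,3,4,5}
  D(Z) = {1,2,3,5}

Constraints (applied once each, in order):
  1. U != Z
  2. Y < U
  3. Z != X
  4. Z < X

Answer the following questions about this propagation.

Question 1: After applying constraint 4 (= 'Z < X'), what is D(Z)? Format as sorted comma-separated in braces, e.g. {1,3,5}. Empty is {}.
Constraint 1 (U != Z) on D(U)={1,2,3,4} D(Z)={1,2,3,5}: no change
Constraint 2 (Y < U) on D(Y)={1,3,4,5} D(U)={1,2,3,4}: Y {1,3,4,5}->{1,3}; U {1,2,3,4}->{2,3,4}
Constraint 3 (Z != X) on D(Z)={1,2,3,5} D(X)={2,3,4,5}: no change
Constraint 4 (Z < X) on D(Z)={1,2,3,5} D(X)={2,3,4,5}: Z {1,2,3,5}->{1,2,3}
So after constraint 4: D(Z) = {1,2,3}

Answer: {1,2,3}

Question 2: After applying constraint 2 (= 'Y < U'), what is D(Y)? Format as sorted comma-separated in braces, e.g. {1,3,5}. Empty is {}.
Constraint 1 (U != Z) on D(U)={1,2,3,4} D(Z)={1,2,3,5}: no change
Constraint 2 (Y < U) on D(Y)={1,3,4,5} D(U)={1,2,3,4}: Y {1,3,4,5}->{1,3}; U {1,2,3,4}->{2,3,4}
So after constraint 2: D(Y) = {1,3}

Answer: {1,3}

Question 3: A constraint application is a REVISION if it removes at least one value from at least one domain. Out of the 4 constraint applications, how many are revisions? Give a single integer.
Constraint 1 (U != Z) on D(U)={1,2,3,4} D(Z)={1,2,3,5}: no change => not a revision
Constraint 2 (Y < U) on D(Y)={1,3,4,5} D(U)={1,2,3,4}: Y {1,3,4,5}->{1,3}; U {1,2,3,4}->{2,3,4} => REVISION
Constraint 3 (Z != X) on D(Z)={1,2,3,5} D(X)={2,3,4,5}: no change => not a revision
Constraint 4 (Z < X) on D(Z)={1,2,3,5} D(X)={2,3,4,5}: Z {1,2,3,5}->{1,2,3} => REVISION
Total revisions = 2

Answer: 2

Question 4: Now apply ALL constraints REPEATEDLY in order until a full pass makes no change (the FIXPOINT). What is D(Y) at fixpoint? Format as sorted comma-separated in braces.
Answer: {1,3}

Derivation:
pass 0 (initial): D(Y)={1,3,4,5}
pass 1: U {1,2,3,4}->{2,3,4}; Y {1,3,4,5}->{1,3}; Z {1,2,3,5}->{1,2,3}
pass 2: no change
Fixpoint after 2 passes: D(Y) = {1,3}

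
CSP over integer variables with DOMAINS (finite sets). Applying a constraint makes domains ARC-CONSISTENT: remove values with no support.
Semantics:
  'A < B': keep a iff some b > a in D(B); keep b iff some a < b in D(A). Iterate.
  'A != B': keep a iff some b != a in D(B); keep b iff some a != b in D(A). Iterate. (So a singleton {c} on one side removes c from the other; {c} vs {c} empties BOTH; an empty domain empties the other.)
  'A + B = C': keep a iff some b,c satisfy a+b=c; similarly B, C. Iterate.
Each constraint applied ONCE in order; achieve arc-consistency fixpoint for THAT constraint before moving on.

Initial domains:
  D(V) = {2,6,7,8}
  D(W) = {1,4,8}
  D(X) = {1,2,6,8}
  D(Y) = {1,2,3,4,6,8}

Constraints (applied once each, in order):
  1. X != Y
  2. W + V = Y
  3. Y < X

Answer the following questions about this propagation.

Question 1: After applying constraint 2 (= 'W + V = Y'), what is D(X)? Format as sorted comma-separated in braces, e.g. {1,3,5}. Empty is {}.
Constraint 1 (X != Y) on D(X)={1,2,6,8} D(Y)={1,2,3,4,6,8}: no change
Constraint 2 (W + V = Y) on D(W)={1,4,8} D(V)={2,6,7,8} D(Y)={1,2,3,4,6,8}: W {1,4,8}->{1,4}; V {2,6,7,8}->{2,7}; Y {1,2,3,4,6,8}->{3,6,8}
So after constraint 2: D(X) = {1,2,6,8}

Answer: {1,2,6,8}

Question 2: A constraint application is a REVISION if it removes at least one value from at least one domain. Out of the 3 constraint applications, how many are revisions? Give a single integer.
Constraint 1 (X != Y) on D(X)={1,2,6,8} D(Y)={1,2,3,4,6,8}: no change => not a revision
Constraint 2 (W + V = Y) on D(W)={1,4,8} D(V)={2,6,7,8} D(Y)={1,2,3,4,6,8}: W {1,4,8}->{1,4}; V {2,6,7,8}->{2,7}; Y {1,2,3,4,6,8}->{3,6,8} => REVISION
Constraint 3 (Y < X) on D(Y)={3,6,8} D(X)={1,2,6,8}: Y {3,6,8}->{3,6}; X {1,2,6,8}->{6,8} => REVISION
Total revisions = 2

Answer: 2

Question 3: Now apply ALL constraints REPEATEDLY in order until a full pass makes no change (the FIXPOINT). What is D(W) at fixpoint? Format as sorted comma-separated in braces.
pass 0 (initial): D(W)={1,4,8}
pass 1: V {2,6,7,8}->{2,7}; W {1,4,8}->{1,4}; X {1,2,6,8}->{6,8}; Y {1,2,3,4,6,8}->{3,6}
pass 2: V {2,7}->{2}
pass 3: no change
Fixpoint after 3 passes: D(W) = {1,4}

Answer: {1,4}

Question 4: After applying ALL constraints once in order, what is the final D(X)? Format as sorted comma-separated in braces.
Constraint 1 (X != Y) on D(X)={1,2,6,8} D(Y)={1,2,3,4,6,8}: no change
Constraint 2 (W + V = Y) on D(W)={1,4,8} D(V)={2,6,7,8} D(Y)={1,2,3,4,6,8}: W {1,4,8}->{1,4}; V {2,6,7,8}->{2,7}; Y {1,2,3,4,6,8}->{3,6,8}
Constraint 3 (Y < X) on D(Y)={3,6,8} D(X)={1,2,6,8}: Y {3,6,8}->{3,6}; X {1,2,6,8}->{6,8}
So after all 3 constraints: D(X) = {6,8}

Answer: {6,8}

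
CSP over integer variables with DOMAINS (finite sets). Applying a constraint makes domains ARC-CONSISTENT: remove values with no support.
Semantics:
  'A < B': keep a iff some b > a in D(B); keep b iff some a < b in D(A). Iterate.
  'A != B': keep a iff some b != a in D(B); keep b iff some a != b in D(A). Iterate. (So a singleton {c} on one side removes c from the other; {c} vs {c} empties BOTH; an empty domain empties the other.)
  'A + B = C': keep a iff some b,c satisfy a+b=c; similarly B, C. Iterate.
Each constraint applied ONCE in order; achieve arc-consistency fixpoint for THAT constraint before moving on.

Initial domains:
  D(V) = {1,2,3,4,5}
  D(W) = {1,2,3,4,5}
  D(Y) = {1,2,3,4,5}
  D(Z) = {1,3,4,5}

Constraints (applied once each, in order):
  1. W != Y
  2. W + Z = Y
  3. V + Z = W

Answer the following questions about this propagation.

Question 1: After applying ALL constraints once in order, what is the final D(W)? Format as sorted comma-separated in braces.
Answer: {2,3,4}

Derivation:
Constraint 1 (W != Y) on D(W)={1,2,3,4,5} D(Y)={1,2,3,4,5}: no change
Constraint 2 (W + Z = Y) on D(W)={1,2,3,4,5} D(Z)={1,3,4,5} D(Y)={1,2,3,4,5}: W {1,2,3,4,5}->{1,2,3,4}; Z {1,3,4,5}->{1,3,4}; Y {1,2,3,4,5}->{2,3,4,5}
Constraint 3 (V + Z = W) on D(V)={1,2,3,4,5} D(Z)={1,3,4} D(W)={1,2,3,4}: V {1,2,3,4,5}->{1,2,3}; Z {1,3,4}->{1,3}; W {1,2,3,4}->{2,3,4}
So after all 3 constraints: D(W) = {2,3,4}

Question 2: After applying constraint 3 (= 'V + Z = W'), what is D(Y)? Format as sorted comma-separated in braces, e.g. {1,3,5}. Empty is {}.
Constraint 1 (W != Y) on D(W)={1,2,3,4,5} D(Y)={1,2,3,4,5}: no change
Constraint 2 (W + Z = Y) on D(W)={1,2,3,4,5} D(Z)={1,3,4,5} D(Y)={1,2,3,4,5}: W {1,2,3,4,5}->{1,2,3,4}; Z {1,3,4,5}->{1,3,4}; Y {1,2,3,4,5}->{2,3,4,5}
Constraint 3 (V + Z = W) on D(V)={1,2,3,4,5} D(Z)={1,3,4} D(W)={1,2,3,4}: V {1,2,3,4,5}->{1,2,3}; Z {1,3,4}->{1,3}; W {1,2,3,4}->{2,3,4}
So after constraint 3: D(Y) = {2,3,4,5}

Answer: {2,3,4,5}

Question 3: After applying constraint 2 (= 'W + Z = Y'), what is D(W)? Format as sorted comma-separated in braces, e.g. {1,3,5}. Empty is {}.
Answer: {1,2,3,4}

Derivation:
Constraint 1 (W != Y) on D(W)={1,2,3,4,5} D(Y)={1,2,3,4,5}: no change
Constraint 2 (W + Z = Y) on D(W)={1,2,3,4,5} D(Z)={1,3,4,5} D(Y)={1,2,3,4,5}: W {1,2,3,4,5}->{1,2,3,4}; Z {1,3,4,5}->{1,3,4}; Y {1,2,3,4,5}->{2,3,4,5}
So after constraint 2: D(W) = {1,2,3,4}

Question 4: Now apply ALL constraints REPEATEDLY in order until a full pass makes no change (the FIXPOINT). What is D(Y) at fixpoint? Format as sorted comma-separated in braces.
Answer: {3,4,5}

Derivation:
pass 0 (initial): D(Y)={1,2,3,4,5}
pass 1: V {1,2,3,4,5}->{1,2,3}; W {1,2,3,4,5}->{2,3,4}; Y {1,2,3,4,5}->{2,3,4,5}; Z {1,3,4,5}->{1,3}
pass 2: Y {2,3,4,5}->{3,4,5}
pass 3: no change
Fixpoint after 3 passes: D(Y) = {3,4,5}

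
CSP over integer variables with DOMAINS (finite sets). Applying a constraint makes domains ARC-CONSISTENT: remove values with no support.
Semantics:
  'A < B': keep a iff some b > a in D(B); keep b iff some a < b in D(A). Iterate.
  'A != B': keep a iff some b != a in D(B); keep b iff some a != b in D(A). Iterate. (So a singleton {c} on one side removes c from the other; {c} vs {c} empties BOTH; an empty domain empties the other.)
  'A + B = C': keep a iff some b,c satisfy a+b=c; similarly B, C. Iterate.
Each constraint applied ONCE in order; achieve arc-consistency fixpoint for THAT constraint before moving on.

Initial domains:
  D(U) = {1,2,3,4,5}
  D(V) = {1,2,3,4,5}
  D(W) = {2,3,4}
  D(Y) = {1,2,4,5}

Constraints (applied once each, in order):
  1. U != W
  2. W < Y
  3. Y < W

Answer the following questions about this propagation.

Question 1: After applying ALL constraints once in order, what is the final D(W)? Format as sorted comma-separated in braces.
Answer: {}

Derivation:
Constraint 1 (U != W) on D(U)={1,2,3,4,5} D(W)={2,3,4}: no change
Constraint 2 (W < Y) on D(W)={2,3,4} D(Y)={1,2,4,5}: Y {1,2,4,5}->{4,5}
Constraint 3 (Y < W) on D(Y)={4,5} D(W)={2,3,4}: Y {4,5}->{}; W {2,3,4}->{}
So after all 3 constraints: D(W) = {}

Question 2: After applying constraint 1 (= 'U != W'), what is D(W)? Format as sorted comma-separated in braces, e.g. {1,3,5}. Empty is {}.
Answer: {2,3,4}

Derivation:
Constraint 1 (U != W) on D(U)={1,2,3,4,5} D(W)={2,3,4}: no change
So after constraint 1: D(W) = {2,3,4}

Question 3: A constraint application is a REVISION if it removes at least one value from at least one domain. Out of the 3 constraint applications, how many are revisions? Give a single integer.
Answer: 2

Derivation:
Constraint 1 (U != W) on D(U)={1,2,3,4,5} D(W)={2,3,4}: no change => not a revision
Constraint 2 (W < Y) on D(W)={2,3,4} D(Y)={1,2,4,5}: Y {1,2,4,5}->{4,5} => REVISION
Constraint 3 (Y < W) on D(Y)={4,5} D(W)={2,3,4}: Y {4,5}->{}; W {2,3,4}->{} => REVISION
Total revisions = 2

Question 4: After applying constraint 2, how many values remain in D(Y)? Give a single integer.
Answer: 2

Derivation:
Constraint 1 (U != W) on D(U)={1,2,3,4,5} D(W)={2,3,4}: no change
Constraint 2 (W < Y) on D(W)={2,3,4} D(Y)={1,2,4,5}: Y {1,2,4,5}->{4,5}
So after constraint 2: D(Y)={4,5}, size = 2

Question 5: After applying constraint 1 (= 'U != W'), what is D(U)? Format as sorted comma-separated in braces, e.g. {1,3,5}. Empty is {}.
Answer: {1,2,3,4,5}

Derivation:
Constraint 1 (U != W) on D(U)={1,2,3,4,5} D(W)={2,3,4}: no change
So after constraint 1: D(U) = {1,2,3,4,5}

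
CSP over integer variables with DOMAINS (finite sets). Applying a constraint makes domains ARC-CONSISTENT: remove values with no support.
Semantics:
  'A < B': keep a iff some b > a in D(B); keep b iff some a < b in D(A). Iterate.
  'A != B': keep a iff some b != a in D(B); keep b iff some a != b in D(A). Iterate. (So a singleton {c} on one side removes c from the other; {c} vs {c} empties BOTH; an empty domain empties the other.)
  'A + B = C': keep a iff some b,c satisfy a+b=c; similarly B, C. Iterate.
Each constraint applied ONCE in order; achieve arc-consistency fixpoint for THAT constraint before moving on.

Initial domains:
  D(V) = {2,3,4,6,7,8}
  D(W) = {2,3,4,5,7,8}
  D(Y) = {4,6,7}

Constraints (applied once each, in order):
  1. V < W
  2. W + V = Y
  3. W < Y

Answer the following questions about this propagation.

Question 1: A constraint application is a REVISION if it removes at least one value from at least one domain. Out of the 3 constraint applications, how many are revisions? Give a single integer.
Answer: 2

Derivation:
Constraint 1 (V < W) on D(V)={2,3,4,6,7,8} D(W)={2,3,4,5,7,8}: V {2,3,4,6,7,8}->{2,3,4,6,7}; W {2,3,4,5,7,8}->{3,4,5,7,8} => REVISION
Constraint 2 (W + V = Y) on D(W)={3,4,5,7,8} D(V)={2,3,4,6,7} D(Y)={4,6,7}: W {3,4,5,7,8}->{3,4,5}; V {2,3,4,6,7}->{2,3,4}; Y {4,6,7}->{6,7} => REVISION
Constraint 3 (W < Y) on D(W)={3,4,5} D(Y)={6,7}: no change => not a revision
Total revisions = 2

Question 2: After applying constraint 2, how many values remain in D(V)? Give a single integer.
Constraint 1 (V < W) on D(V)={2,3,4,6,7,8} D(W)={2,3,4,5,7,8}: V {2,3,4,6,7,8}->{2,3,4,6,7}; W {2,3,4,5,7,8}->{3,4,5,7,8}
Constraint 2 (W + V = Y) on D(W)={3,4,5,7,8} D(V)={2,3,4,6,7} D(Y)={4,6,7}: W {3,4,5,7,8}->{3,4,5}; V {2,3,4,6,7}->{2,3,4}; Y {4,6,7}->{6,7}
So after constraint 2: D(V)={2,3,4}, size = 3

Answer: 3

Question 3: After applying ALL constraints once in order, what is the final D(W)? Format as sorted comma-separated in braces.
Answer: {3,4,5}

Derivation:
Constraint 1 (V < W) on D(V)={2,3,4,6,7,8} D(W)={2,3,4,5,7,8}: V {2,3,4,6,7,8}->{2,3,4,6,7}; W {2,3,4,5,7,8}->{3,4,5,7,8}
Constraint 2 (W + V = Y) on D(W)={3,4,5,7,8} D(V)={2,3,4,6,7} D(Y)={4,6,7}: W {3,4,5,7,8}->{3,4,5}; V {2,3,4,6,7}->{2,3,4}; Y {4,6,7}->{6,7}
Constraint 3 (W < Y) on D(W)={3,4,5} D(Y)={6,7}: no change
So after all 3 constraints: D(W) = {3,4,5}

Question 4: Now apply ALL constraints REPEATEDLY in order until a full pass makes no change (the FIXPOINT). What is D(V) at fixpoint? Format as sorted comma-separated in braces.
pass 0 (initial): D(V)={2,3,4,6,7,8}
pass 1: V {2,3,4,6,7,8}->{2,3,4}; W {2,3,4,5,7,8}->{3,4,5}; Y {4,6,7}->{6,7}
pass 2: no change
Fixpoint after 2 passes: D(V) = {2,3,4}

Answer: {2,3,4}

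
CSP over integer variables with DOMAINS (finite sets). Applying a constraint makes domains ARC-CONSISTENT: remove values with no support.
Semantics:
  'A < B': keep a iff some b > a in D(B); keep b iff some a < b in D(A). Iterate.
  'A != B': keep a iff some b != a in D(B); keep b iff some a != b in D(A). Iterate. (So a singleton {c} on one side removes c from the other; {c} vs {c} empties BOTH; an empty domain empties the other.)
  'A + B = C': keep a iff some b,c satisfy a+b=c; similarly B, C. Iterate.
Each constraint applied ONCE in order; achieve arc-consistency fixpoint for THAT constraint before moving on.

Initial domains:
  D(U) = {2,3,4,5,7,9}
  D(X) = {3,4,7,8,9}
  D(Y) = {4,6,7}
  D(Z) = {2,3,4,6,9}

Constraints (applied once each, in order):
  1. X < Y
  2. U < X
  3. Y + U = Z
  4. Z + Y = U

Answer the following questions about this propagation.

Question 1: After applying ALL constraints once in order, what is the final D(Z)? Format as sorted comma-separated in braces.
Constraint 1 (X < Y) on D(X)={3,4,7,8,9} D(Y)={4,6,7}: X {3,4,7,8,9}->{3,4}
Constraint 2 (U < X) on D(U)={2,3,4,5,7,9} D(X)={3,4}: U {2,3,4,5,7,9}->{2,3}
Constraint 3 (Y + U = Z) on D(Y)={4,6,7} D(U)={2,3} D(Z)={2,3,4,6,9}: Z {2,3,4,6,9}->{6,9}
Constraint 4 (Z + Y = U) on D(Z)={6,9} D(Y)={4,6,7} D(U)={2,3}: Z {6,9}->{}; Y {4,6,7}->{}; U {2,3}->{}
So after all 4 constraints: D(Z) = {}

Answer: {}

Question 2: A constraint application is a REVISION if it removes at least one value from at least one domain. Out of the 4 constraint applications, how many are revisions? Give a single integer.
Constraint 1 (X < Y) on D(X)={3,4,7,8,9} D(Y)={4,6,7}: X {3,4,7,8,9}->{3,4} => REVISION
Constraint 2 (U < X) on D(U)={2,3,4,5,7,9} D(X)={3,4}: U {2,3,4,5,7,9}->{2,3} => REVISION
Constraint 3 (Y + U = Z) on D(Y)={4,6,7} D(U)={2,3} D(Z)={2,3,4,6,9}: Z {2,3,4,6,9}->{6,9} => REVISION
Constraint 4 (Z + Y = U) on D(Z)={6,9} D(Y)={4,6,7} D(U)={2,3}: Z {6,9}->{}; Y {4,6,7}->{}; U {2,3}->{} => REVISION
Total revisions = 4

Answer: 4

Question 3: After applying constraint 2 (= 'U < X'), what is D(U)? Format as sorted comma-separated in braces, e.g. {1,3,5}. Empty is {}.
Answer: {2,3}

Derivation:
Constraint 1 (X < Y) on D(X)={3,4,7,8,9} D(Y)={4,6,7}: X {3,4,7,8,9}->{3,4}
Constraint 2 (U < X) on D(U)={2,3,4,5,7,9} D(X)={3,4}: U {2,3,4,5,7,9}->{2,3}
So after constraint 2: D(U) = {2,3}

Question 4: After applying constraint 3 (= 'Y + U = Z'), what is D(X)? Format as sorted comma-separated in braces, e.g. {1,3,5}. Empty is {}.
Answer: {3,4}

Derivation:
Constraint 1 (X < Y) on D(X)={3,4,7,8,9} D(Y)={4,6,7}: X {3,4,7,8,9}->{3,4}
Constraint 2 (U < X) on D(U)={2,3,4,5,7,9} D(X)={3,4}: U {2,3,4,5,7,9}->{2,3}
Constraint 3 (Y + U = Z) on D(Y)={4,6,7} D(U)={2,3} D(Z)={2,3,4,6,9}: Z {2,3,4,6,9}->{6,9}
So after constraint 3: D(X) = {3,4}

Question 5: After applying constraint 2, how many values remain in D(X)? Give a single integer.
Answer: 2

Derivation:
Constraint 1 (X < Y) on D(X)={3,4,7,8,9} D(Y)={4,6,7}: X {3,4,7,8,9}->{3,4}
Constraint 2 (U < X) on D(U)={2,3,4,5,7,9} D(X)={3,4}: U {2,3,4,5,7,9}->{2,3}
So after constraint 2: D(X)={3,4}, size = 2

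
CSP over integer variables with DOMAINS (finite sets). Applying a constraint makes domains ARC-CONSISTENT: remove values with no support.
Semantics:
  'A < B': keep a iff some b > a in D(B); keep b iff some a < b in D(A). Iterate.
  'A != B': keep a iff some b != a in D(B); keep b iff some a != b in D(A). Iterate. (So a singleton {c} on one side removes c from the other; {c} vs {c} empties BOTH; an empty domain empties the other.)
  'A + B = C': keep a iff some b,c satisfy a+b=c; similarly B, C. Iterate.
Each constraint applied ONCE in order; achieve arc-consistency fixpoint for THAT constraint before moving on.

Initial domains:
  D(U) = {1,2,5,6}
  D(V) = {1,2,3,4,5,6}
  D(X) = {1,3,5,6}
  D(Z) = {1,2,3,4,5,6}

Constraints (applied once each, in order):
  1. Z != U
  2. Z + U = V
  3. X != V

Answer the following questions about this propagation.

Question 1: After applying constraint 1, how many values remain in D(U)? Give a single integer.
Constraint 1 (Z != U) on D(Z)={1,2,3,4,5,6} D(U)={1,2,5,6}: no change
So after constraint 1: D(U)={1,2,5,6}, size = 4

Answer: 4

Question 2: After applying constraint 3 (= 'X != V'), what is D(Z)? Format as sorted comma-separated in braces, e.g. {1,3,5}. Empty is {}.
Constraint 1 (Z != U) on D(Z)={1,2,3,4,5,6} D(U)={1,2,5,6}: no change
Constraint 2 (Z + U = V) on D(Z)={1,2,3,4,5,6} D(U)={1,2,5,6} D(V)={1,2,3,4,5,6}: Z {1,2,3,4,5,6}->{1,2,3,4,5}; U {1,2,5,6}->{1,2,5}; V {1,2,3,4,5,6}->{2,3,4,5,6}
Constraint 3 (X != V) on D(X)={1,3,5,6} D(V)={2,3,4,5,6}: no change
So after constraint 3: D(Z) = {1,2,3,4,5}

Answer: {1,2,3,4,5}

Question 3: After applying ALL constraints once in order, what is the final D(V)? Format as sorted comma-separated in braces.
Answer: {2,3,4,5,6}

Derivation:
Constraint 1 (Z != U) on D(Z)={1,2,3,4,5,6} D(U)={1,2,5,6}: no change
Constraint 2 (Z + U = V) on D(Z)={1,2,3,4,5,6} D(U)={1,2,5,6} D(V)={1,2,3,4,5,6}: Z {1,2,3,4,5,6}->{1,2,3,4,5}; U {1,2,5,6}->{1,2,5}; V {1,2,3,4,5,6}->{2,3,4,5,6}
Constraint 3 (X != V) on D(X)={1,3,5,6} D(V)={2,3,4,5,6}: no change
So after all 3 constraints: D(V) = {2,3,4,5,6}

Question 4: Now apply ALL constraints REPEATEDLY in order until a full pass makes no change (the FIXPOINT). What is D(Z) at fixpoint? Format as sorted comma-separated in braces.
pass 0 (initial): D(Z)={1,2,3,4,5,6}
pass 1: U {1,2,5,6}->{1,2,5}; V {1,2,3,4,5,6}->{2,3,4,5,6}; Z {1,2,3,4,5,6}->{1,2,3,4,5}
pass 2: no change
Fixpoint after 2 passes: D(Z) = {1,2,3,4,5}

Answer: {1,2,3,4,5}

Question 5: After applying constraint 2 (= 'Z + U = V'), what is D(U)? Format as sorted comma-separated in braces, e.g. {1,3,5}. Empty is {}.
Answer: {1,2,5}

Derivation:
Constraint 1 (Z != U) on D(Z)={1,2,3,4,5,6} D(U)={1,2,5,6}: no change
Constraint 2 (Z + U = V) on D(Z)={1,2,3,4,5,6} D(U)={1,2,5,6} D(V)={1,2,3,4,5,6}: Z {1,2,3,4,5,6}->{1,2,3,4,5}; U {1,2,5,6}->{1,2,5}; V {1,2,3,4,5,6}->{2,3,4,5,6}
So after constraint 2: D(U) = {1,2,5}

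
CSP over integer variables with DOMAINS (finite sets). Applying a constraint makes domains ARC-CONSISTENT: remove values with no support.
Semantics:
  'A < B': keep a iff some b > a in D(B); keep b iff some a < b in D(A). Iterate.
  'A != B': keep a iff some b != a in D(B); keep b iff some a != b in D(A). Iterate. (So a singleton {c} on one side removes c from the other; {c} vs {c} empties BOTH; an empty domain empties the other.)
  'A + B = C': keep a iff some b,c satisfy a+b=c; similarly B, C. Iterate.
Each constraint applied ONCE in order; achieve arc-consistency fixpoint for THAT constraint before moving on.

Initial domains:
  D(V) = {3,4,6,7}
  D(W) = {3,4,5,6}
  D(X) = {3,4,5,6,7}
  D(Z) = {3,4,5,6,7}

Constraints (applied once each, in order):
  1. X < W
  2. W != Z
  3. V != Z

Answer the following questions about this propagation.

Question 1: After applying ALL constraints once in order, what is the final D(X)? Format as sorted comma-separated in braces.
Constraint 1 (X < W) on D(X)={3,4,5,6,7} D(W)={3,4,5,6}: X {3,4,5,6,7}->{3,4,5}; W {3,4,5,6}->{4,5,6}
Constraint 2 (W != Z) on D(W)={4,5,6} D(Z)={3,4,5,6,7}: no change
Constraint 3 (V != Z) on D(V)={3,4,6,7} D(Z)={3,4,5,6,7}: no change
So after all 3 constraints: D(X) = {3,4,5}

Answer: {3,4,5}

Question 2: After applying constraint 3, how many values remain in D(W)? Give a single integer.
Answer: 3

Derivation:
Constraint 1 (X < W) on D(X)={3,4,5,6,7} D(W)={3,4,5,6}: X {3,4,5,6,7}->{3,4,5}; W {3,4,5,6}->{4,5,6}
Constraint 2 (W != Z) on D(W)={4,5,6} D(Z)={3,4,5,6,7}: no change
Constraint 3 (V != Z) on D(V)={3,4,6,7} D(Z)={3,4,5,6,7}: no change
So after constraint 3: D(W)={4,5,6}, size = 3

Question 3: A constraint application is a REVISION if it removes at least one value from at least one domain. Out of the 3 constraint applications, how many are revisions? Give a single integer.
Answer: 1

Derivation:
Constraint 1 (X < W) on D(X)={3,4,5,6,7} D(W)={3,4,5,6}: X {3,4,5,6,7}->{3,4,5}; W {3,4,5,6}->{4,5,6} => REVISION
Constraint 2 (W != Z) on D(W)={4,5,6} D(Z)={3,4,5,6,7}: no change => not a revision
Constraint 3 (V != Z) on D(V)={3,4,6,7} D(Z)={3,4,5,6,7}: no change => not a revision
Total revisions = 1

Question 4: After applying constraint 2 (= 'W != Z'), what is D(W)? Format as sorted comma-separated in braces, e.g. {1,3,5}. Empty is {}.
Constraint 1 (X < W) on D(X)={3,4,5,6,7} D(W)={3,4,5,6}: X {3,4,5,6,7}->{3,4,5}; W {3,4,5,6}->{4,5,6}
Constraint 2 (W != Z) on D(W)={4,5,6} D(Z)={3,4,5,6,7}: no change
So after constraint 2: D(W) = {4,5,6}

Answer: {4,5,6}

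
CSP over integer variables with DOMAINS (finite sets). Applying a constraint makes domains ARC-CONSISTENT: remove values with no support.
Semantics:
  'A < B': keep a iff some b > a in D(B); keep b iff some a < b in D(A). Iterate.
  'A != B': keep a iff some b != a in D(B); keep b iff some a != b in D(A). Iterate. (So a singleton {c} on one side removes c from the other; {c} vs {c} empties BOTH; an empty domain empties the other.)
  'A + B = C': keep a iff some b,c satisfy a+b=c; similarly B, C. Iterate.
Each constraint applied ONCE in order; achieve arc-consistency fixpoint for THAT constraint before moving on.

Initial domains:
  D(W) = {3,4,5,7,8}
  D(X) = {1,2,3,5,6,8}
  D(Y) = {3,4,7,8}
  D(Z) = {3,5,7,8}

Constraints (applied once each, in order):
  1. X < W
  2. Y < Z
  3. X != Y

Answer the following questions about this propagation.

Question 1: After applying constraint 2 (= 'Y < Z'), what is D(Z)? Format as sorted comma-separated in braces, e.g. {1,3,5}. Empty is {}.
Answer: {5,7,8}

Derivation:
Constraint 1 (X < W) on D(X)={1,2,3,5,6,8} D(W)={3,4,5,7,8}: X {1,2,3,5,6,8}->{1,2,3,5,6}
Constraint 2 (Y < Z) on D(Y)={3,4,7,8} D(Z)={3,5,7,8}: Y {3,4,7,8}->{3,4,7}; Z {3,5,7,8}->{5,7,8}
So after constraint 2: D(Z) = {5,7,8}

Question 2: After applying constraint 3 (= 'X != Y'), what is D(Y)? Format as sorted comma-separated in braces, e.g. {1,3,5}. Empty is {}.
Constraint 1 (X < W) on D(X)={1,2,3,5,6,8} D(W)={3,4,5,7,8}: X {1,2,3,5,6,8}->{1,2,3,5,6}
Constraint 2 (Y < Z) on D(Y)={3,4,7,8} D(Z)={3,5,7,8}: Y {3,4,7,8}->{3,4,7}; Z {3,5,7,8}->{5,7,8}
Constraint 3 (X != Y) on D(X)={1,2,3,5,6} D(Y)={3,4,7}: no change
So after constraint 3: D(Y) = {3,4,7}

Answer: {3,4,7}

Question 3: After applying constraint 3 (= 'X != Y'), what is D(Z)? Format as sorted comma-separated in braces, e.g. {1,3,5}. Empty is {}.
Answer: {5,7,8}

Derivation:
Constraint 1 (X < W) on D(X)={1,2,3,5,6,8} D(W)={3,4,5,7,8}: X {1,2,3,5,6,8}->{1,2,3,5,6}
Constraint 2 (Y < Z) on D(Y)={3,4,7,8} D(Z)={3,5,7,8}: Y {3,4,7,8}->{3,4,7}; Z {3,5,7,8}->{5,7,8}
Constraint 3 (X != Y) on D(X)={1,2,3,5,6} D(Y)={3,4,7}: no change
So after constraint 3: D(Z) = {5,7,8}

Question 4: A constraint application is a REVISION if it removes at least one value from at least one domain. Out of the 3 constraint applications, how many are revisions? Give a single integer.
Answer: 2

Derivation:
Constraint 1 (X < W) on D(X)={1,2,3,5,6,8} D(W)={3,4,5,7,8}: X {1,2,3,5,6,8}->{1,2,3,5,6} => REVISION
Constraint 2 (Y < Z) on D(Y)={3,4,7,8} D(Z)={3,5,7,8}: Y {3,4,7,8}->{3,4,7}; Z {3,5,7,8}->{5,7,8} => REVISION
Constraint 3 (X != Y) on D(X)={1,2,3,5,6} D(Y)={3,4,7}: no change => not a revision
Total revisions = 2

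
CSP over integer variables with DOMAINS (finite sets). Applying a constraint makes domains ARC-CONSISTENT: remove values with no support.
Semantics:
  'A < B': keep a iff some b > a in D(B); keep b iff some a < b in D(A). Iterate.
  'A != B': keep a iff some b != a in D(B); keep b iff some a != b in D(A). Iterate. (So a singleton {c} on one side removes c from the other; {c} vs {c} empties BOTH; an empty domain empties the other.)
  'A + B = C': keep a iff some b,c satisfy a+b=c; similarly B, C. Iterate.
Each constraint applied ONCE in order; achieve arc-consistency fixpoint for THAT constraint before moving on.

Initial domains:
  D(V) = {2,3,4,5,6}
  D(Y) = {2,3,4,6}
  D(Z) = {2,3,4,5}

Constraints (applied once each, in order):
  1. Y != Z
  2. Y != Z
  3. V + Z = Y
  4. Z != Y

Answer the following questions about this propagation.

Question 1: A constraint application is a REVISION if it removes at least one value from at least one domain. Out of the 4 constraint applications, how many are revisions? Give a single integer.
Constraint 1 (Y != Z) on D(Y)={2,3,4,6} D(Z)={2,3,4,5}: no change => not a revision
Constraint 2 (Y != Z) on D(Y)={2,3,4,6} D(Z)={2,3,4,5}: no change => not a revision
Constraint 3 (V + Z = Y) on D(V)={2,3,4,5,6} D(Z)={2,3,4,5} D(Y)={2,3,4,6}: V {2,3,4,5,6}->{2,3,4}; Z {2,3,4,5}->{2,3,4}; Y {2,3,4,6}->{4,6} => REVISION
Constraint 4 (Z != Y) on D(Z)={2,3,4} D(Y)={4,6}: no change => not a revision
Total revisions = 1

Answer: 1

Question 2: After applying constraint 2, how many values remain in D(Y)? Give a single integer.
Answer: 4

Derivation:
Constraint 1 (Y != Z) on D(Y)={2,3,4,6} D(Z)={2,3,4,5}: no change
Constraint 2 (Y != Z) on D(Y)={2,3,4,6} D(Z)={2,3,4,5}: no change
So after constraint 2: D(Y)={2,3,4,6}, size = 4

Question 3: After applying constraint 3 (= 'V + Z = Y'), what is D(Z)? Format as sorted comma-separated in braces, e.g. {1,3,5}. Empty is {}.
Constraint 1 (Y != Z) on D(Y)={2,3,4,6} D(Z)={2,3,4,5}: no change
Constraint 2 (Y != Z) on D(Y)={2,3,4,6} D(Z)={2,3,4,5}: no change
Constraint 3 (V + Z = Y) on D(V)={2,3,4,5,6} D(Z)={2,3,4,5} D(Y)={2,3,4,6}: V {2,3,4,5,6}->{2,3,4}; Z {2,3,4,5}->{2,3,4}; Y {2,3,4,6}->{4,6}
So after constraint 3: D(Z) = {2,3,4}

Answer: {2,3,4}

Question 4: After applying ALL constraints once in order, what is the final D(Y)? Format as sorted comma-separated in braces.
Constraint 1 (Y != Z) on D(Y)={2,3,4,6} D(Z)={2,3,4,5}: no change
Constraint 2 (Y != Z) on D(Y)={2,3,4,6} D(Z)={2,3,4,5}: no change
Constraint 3 (V + Z = Y) on D(V)={2,3,4,5,6} D(Z)={2,3,4,5} D(Y)={2,3,4,6}: V {2,3,4,5,6}->{2,3,4}; Z {2,3,4,5}->{2,3,4}; Y {2,3,4,6}->{4,6}
Constraint 4 (Z != Y) on D(Z)={2,3,4} D(Y)={4,6}: no change
So after all 4 constraints: D(Y) = {4,6}

Answer: {4,6}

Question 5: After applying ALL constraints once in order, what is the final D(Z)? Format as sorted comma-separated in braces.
Answer: {2,3,4}

Derivation:
Constraint 1 (Y != Z) on D(Y)={2,3,4,6} D(Z)={2,3,4,5}: no change
Constraint 2 (Y != Z) on D(Y)={2,3,4,6} D(Z)={2,3,4,5}: no change
Constraint 3 (V + Z = Y) on D(V)={2,3,4,5,6} D(Z)={2,3,4,5} D(Y)={2,3,4,6}: V {2,3,4,5,6}->{2,3,4}; Z {2,3,4,5}->{2,3,4}; Y {2,3,4,6}->{4,6}
Constraint 4 (Z != Y) on D(Z)={2,3,4} D(Y)={4,6}: no change
So after all 4 constraints: D(Z) = {2,3,4}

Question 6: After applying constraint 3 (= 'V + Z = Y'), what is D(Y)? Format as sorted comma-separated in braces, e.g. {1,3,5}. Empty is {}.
Constraint 1 (Y != Z) on D(Y)={2,3,4,6} D(Z)={2,3,4,5}: no change
Constraint 2 (Y != Z) on D(Y)={2,3,4,6} D(Z)={2,3,4,5}: no change
Constraint 3 (V + Z = Y) on D(V)={2,3,4,5,6} D(Z)={2,3,4,5} D(Y)={2,3,4,6}: V {2,3,4,5,6}->{2,3,4}; Z {2,3,4,5}->{2,3,4}; Y {2,3,4,6}->{4,6}
So after constraint 3: D(Y) = {4,6}

Answer: {4,6}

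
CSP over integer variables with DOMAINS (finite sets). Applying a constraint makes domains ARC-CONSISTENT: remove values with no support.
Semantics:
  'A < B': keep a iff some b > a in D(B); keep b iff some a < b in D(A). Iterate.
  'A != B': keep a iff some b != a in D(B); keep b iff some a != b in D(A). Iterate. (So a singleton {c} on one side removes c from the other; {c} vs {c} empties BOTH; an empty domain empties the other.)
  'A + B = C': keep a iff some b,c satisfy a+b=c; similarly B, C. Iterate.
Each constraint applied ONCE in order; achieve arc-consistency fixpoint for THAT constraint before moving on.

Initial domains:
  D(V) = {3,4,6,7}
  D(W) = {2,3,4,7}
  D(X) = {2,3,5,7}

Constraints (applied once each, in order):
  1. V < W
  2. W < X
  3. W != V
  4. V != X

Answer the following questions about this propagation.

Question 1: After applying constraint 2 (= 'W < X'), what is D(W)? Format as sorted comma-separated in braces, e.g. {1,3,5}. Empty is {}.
Constraint 1 (V < W) on D(V)={3,4,6,7} D(W)={2,3,4,7}: V {3,4,6,7}->{3,4,6}; W {2,3,4,7}->{4,7}
Constraint 2 (W < X) on D(W)={4,7} D(X)={2,3,5,7}: W {4,7}->{4}; X {2,3,5,7}->{5,7}
So after constraint 2: D(W) = {4}

Answer: {4}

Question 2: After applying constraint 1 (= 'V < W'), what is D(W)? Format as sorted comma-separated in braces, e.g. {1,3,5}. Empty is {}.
Answer: {4,7}

Derivation:
Constraint 1 (V < W) on D(V)={3,4,6,7} D(W)={2,3,4,7}: V {3,4,6,7}->{3,4,6}; W {2,3,4,7}->{4,7}
So after constraint 1: D(W) = {4,7}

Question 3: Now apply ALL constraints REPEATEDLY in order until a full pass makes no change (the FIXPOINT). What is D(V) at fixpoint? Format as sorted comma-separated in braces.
Answer: {3}

Derivation:
pass 0 (initial): D(V)={3,4,6,7}
pass 1: V {3,4,6,7}->{3,6}; W {2,3,4,7}->{4}; X {2,3,5,7}->{5,7}
pass 2: V {3,6}->{3}
pass 3: no change
Fixpoint after 3 passes: D(V) = {3}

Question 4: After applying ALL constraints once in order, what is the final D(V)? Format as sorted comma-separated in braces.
Constraint 1 (V < W) on D(V)={3,4,6,7} D(W)={2,3,4,7}: V {3,4,6,7}->{3,4,6}; W {2,3,4,7}->{4,7}
Constraint 2 (W < X) on D(W)={4,7} D(X)={2,3,5,7}: W {4,7}->{4}; X {2,3,5,7}->{5,7}
Constraint 3 (W != V) on D(W)={4} D(V)={3,4,6}: V {3,4,6}->{3,6}
Constraint 4 (V != X) on D(V)={3,6} D(X)={5,7}: no change
So after all 4 constraints: D(V) = {3,6}

Answer: {3,6}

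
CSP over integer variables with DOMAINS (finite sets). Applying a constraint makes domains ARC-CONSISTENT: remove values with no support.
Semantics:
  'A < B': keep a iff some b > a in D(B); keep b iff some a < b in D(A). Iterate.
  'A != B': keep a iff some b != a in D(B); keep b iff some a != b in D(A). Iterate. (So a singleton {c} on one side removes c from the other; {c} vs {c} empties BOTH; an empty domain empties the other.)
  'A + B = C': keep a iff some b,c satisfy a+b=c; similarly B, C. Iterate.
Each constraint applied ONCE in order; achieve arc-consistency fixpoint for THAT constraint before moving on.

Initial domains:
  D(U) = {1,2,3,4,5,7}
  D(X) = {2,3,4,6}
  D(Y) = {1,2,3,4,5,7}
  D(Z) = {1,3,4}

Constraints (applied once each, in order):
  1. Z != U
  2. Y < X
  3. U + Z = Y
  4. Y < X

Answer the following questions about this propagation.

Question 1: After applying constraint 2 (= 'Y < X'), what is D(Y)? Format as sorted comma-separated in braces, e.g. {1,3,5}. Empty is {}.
Answer: {1,2,3,4,5}

Derivation:
Constraint 1 (Z != U) on D(Z)={1,3,4} D(U)={1,2,3,4,5,7}: no change
Constraint 2 (Y < X) on D(Y)={1,2,3,4,5,7} D(X)={2,3,4,6}: Y {1,2,3,4,5,7}->{1,2,3,4,5}
So after constraint 2: D(Y) = {1,2,3,4,5}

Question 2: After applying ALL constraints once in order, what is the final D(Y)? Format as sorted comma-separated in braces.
Constraint 1 (Z != U) on D(Z)={1,3,4} D(U)={1,2,3,4,5,7}: no change
Constraint 2 (Y < X) on D(Y)={1,2,3,4,5,7} D(X)={2,3,4,6}: Y {1,2,3,4,5,7}->{1,2,3,4,5}
Constraint 3 (U + Z = Y) on D(U)={1,2,3,4,5,7} D(Z)={1,3,4} D(Y)={1,2,3,4,5}: U {1,2,3,4,5,7}->{1,2,3,4}; Y {1,2,3,4,5}->{2,3,4,5}
Constraint 4 (Y < X) on D(Y)={2,3,4,5} D(X)={2,3,4,6}: X {2,3,4,6}->{3,4,6}
So after all 4 constraints: D(Y) = {2,3,4,5}

Answer: {2,3,4,5}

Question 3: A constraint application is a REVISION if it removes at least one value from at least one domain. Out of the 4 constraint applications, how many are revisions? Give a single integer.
Answer: 3

Derivation:
Constraint 1 (Z != U) on D(Z)={1,3,4} D(U)={1,2,3,4,5,7}: no change => not a revision
Constraint 2 (Y < X) on D(Y)={1,2,3,4,5,7} D(X)={2,3,4,6}: Y {1,2,3,4,5,7}->{1,2,3,4,5} => REVISION
Constraint 3 (U + Z = Y) on D(U)={1,2,3,4,5,7} D(Z)={1,3,4} D(Y)={1,2,3,4,5}: U {1,2,3,4,5,7}->{1,2,3,4}; Y {1,2,3,4,5}->{2,3,4,5} => REVISION
Constraint 4 (Y < X) on D(Y)={2,3,4,5} D(X)={2,3,4,6}: X {2,3,4,6}->{3,4,6} => REVISION
Total revisions = 3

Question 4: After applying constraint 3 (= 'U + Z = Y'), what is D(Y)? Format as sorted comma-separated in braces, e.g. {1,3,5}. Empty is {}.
Answer: {2,3,4,5}

Derivation:
Constraint 1 (Z != U) on D(Z)={1,3,4} D(U)={1,2,3,4,5,7}: no change
Constraint 2 (Y < X) on D(Y)={1,2,3,4,5,7} D(X)={2,3,4,6}: Y {1,2,3,4,5,7}->{1,2,3,4,5}
Constraint 3 (U + Z = Y) on D(U)={1,2,3,4,5,7} D(Z)={1,3,4} D(Y)={1,2,3,4,5}: U {1,2,3,4,5,7}->{1,2,3,4}; Y {1,2,3,4,5}->{2,3,4,5}
So after constraint 3: D(Y) = {2,3,4,5}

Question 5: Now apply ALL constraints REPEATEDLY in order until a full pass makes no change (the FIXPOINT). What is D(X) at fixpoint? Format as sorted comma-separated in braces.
Answer: {3,4,6}

Derivation:
pass 0 (initial): D(X)={2,3,4,6}
pass 1: U {1,2,3,4,5,7}->{1,2,3,4}; X {2,3,4,6}->{3,4,6}; Y {1,2,3,4,5,7}->{2,3,4,5}
pass 2: no change
Fixpoint after 2 passes: D(X) = {3,4,6}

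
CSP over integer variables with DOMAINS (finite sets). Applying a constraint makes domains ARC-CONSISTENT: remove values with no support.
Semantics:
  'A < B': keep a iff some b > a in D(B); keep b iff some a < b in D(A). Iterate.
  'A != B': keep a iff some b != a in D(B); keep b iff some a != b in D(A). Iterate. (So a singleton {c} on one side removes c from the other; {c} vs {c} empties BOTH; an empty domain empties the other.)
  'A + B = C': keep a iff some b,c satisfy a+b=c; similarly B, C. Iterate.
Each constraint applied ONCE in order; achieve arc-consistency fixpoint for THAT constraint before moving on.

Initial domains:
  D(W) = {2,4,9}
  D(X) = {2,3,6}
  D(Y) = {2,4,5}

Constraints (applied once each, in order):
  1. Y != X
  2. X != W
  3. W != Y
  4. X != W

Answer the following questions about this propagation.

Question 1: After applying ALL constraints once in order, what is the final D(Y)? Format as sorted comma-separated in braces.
Constraint 1 (Y != X) on D(Y)={2,4,5} D(X)={2,3,6}: no change
Constraint 2 (X != W) on D(X)={2,3,6} D(W)={2,4,9}: no change
Constraint 3 (W != Y) on D(W)={2,4,9} D(Y)={2,4,5}: no change
Constraint 4 (X != W) on D(X)={2,3,6} D(W)={2,4,9}: no change
So after all 4 constraints: D(Y) = {2,4,5}

Answer: {2,4,5}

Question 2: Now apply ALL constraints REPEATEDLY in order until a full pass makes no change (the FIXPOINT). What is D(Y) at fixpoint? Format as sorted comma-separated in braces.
pass 0 (initial): D(Y)={2,4,5}
pass 1: no change
Fixpoint after 1 passes: D(Y) = {2,4,5}

Answer: {2,4,5}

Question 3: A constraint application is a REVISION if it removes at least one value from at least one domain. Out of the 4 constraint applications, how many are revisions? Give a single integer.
Answer: 0

Derivation:
Constraint 1 (Y != X) on D(Y)={2,4,5} D(X)={2,3,6}: no change => not a revision
Constraint 2 (X != W) on D(X)={2,3,6} D(W)={2,4,9}: no change => not a revision
Constraint 3 (W != Y) on D(W)={2,4,9} D(Y)={2,4,5}: no change => not a revision
Constraint 4 (X != W) on D(X)={2,3,6} D(W)={2,4,9}: no change => not a revision
Total revisions = 0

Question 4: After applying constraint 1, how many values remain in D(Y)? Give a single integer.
Constraint 1 (Y != X) on D(Y)={2,4,5} D(X)={2,3,6}: no change
So after constraint 1: D(Y)={2,4,5}, size = 3

Answer: 3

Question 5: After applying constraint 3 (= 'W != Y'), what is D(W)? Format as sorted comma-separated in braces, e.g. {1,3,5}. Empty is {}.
Answer: {2,4,9}

Derivation:
Constraint 1 (Y != X) on D(Y)={2,4,5} D(X)={2,3,6}: no change
Constraint 2 (X != W) on D(X)={2,3,6} D(W)={2,4,9}: no change
Constraint 3 (W != Y) on D(W)={2,4,9} D(Y)={2,4,5}: no change
So after constraint 3: D(W) = {2,4,9}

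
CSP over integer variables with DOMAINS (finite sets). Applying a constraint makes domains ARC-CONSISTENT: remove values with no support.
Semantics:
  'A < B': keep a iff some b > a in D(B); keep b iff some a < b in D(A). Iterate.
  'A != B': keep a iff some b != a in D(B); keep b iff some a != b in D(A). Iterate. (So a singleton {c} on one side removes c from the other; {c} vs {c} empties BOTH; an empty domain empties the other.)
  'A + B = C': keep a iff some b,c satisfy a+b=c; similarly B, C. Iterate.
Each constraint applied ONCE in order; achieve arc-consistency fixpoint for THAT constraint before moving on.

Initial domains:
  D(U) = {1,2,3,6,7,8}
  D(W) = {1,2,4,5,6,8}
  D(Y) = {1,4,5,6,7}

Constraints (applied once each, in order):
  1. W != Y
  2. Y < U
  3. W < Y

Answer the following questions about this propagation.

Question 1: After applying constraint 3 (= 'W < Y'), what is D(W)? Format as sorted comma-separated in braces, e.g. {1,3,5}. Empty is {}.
Constraint 1 (W != Y) on D(W)={1,2,4,5,6,8} D(Y)={1,4,5,6,7}: no change
Constraint 2 (Y < U) on D(Y)={1,4,5,6,7} D(U)={1,2,3,6,7,8}: U {1,2,3,6,7,8}->{2,3,6,7,8}
Constraint 3 (W < Y) on D(W)={1,2,4,5,6,8} D(Y)={1,4,5,6,7}: W {1,2,4,5,6,8}->{1,2,4,5,6}; Y {1,4,5,6,7}->{4,5,6,7}
So after constraint 3: D(W) = {1,2,4,5,6}

Answer: {1,2,4,5,6}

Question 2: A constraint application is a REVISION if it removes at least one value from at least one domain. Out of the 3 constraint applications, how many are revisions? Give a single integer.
Constraint 1 (W != Y) on D(W)={1,2,4,5,6,8} D(Y)={1,4,5,6,7}: no change => not a revision
Constraint 2 (Y < U) on D(Y)={1,4,5,6,7} D(U)={1,2,3,6,7,8}: U {1,2,3,6,7,8}->{2,3,6,7,8} => REVISION
Constraint 3 (W < Y) on D(W)={1,2,4,5,6,8} D(Y)={1,4,5,6,7}: W {1,2,4,5,6,8}->{1,2,4,5,6}; Y {1,4,5,6,7}->{4,5,6,7} => REVISION
Total revisions = 2

Answer: 2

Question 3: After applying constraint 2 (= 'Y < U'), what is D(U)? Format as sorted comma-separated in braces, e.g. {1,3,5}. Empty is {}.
Constraint 1 (W != Y) on D(W)={1,2,4,5,6,8} D(Y)={1,4,5,6,7}: no change
Constraint 2 (Y < U) on D(Y)={1,4,5,6,7} D(U)={1,2,3,6,7,8}: U {1,2,3,6,7,8}->{2,3,6,7,8}
So after constraint 2: D(U) = {2,3,6,7,8}

Answer: {2,3,6,7,8}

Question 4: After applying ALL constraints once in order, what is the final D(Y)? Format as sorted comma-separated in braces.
Constraint 1 (W != Y) on D(W)={1,2,4,5,6,8} D(Y)={1,4,5,6,7}: no change
Constraint 2 (Y < U) on D(Y)={1,4,5,6,7} D(U)={1,2,3,6,7,8}: U {1,2,3,6,7,8}->{2,3,6,7,8}
Constraint 3 (W < Y) on D(W)={1,2,4,5,6,8} D(Y)={1,4,5,6,7}: W {1,2,4,5,6,8}->{1,2,4,5,6}; Y {1,4,5,6,7}->{4,5,6,7}
So after all 3 constraints: D(Y) = {4,5,6,7}

Answer: {4,5,6,7}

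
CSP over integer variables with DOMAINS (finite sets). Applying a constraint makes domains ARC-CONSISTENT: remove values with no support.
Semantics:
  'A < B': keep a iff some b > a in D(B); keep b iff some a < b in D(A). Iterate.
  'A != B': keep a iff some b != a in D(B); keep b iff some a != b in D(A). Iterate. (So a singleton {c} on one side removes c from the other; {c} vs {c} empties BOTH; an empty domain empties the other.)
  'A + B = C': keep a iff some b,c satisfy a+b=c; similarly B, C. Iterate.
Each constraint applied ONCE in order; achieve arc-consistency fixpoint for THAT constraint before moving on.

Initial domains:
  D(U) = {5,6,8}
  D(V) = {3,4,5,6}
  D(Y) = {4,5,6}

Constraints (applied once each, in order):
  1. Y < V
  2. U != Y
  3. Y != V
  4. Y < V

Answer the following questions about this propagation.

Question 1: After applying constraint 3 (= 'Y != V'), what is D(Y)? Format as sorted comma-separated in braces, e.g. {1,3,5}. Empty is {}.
Answer: {4,5}

Derivation:
Constraint 1 (Y < V) on D(Y)={4,5,6} D(V)={3,4,5,6}: Y {4,5,6}->{4,5}; V {3,4,5,6}->{5,6}
Constraint 2 (U != Y) on D(U)={5,6,8} D(Y)={4,5}: no change
Constraint 3 (Y != V) on D(Y)={4,5} D(V)={5,6}: no change
So after constraint 3: D(Y) = {4,5}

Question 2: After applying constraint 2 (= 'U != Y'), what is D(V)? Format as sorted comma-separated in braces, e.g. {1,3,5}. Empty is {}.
Constraint 1 (Y < V) on D(Y)={4,5,6} D(V)={3,4,5,6}: Y {4,5,6}->{4,5}; V {3,4,5,6}->{5,6}
Constraint 2 (U != Y) on D(U)={5,6,8} D(Y)={4,5}: no change
So after constraint 2: D(V) = {5,6}

Answer: {5,6}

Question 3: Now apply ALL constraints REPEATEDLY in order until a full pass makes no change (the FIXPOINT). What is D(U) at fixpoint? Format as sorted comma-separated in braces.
Answer: {5,6,8}

Derivation:
pass 0 (initial): D(U)={5,6,8}
pass 1: V {3,4,5,6}->{5,6}; Y {4,5,6}->{4,5}
pass 2: no change
Fixpoint after 2 passes: D(U) = {5,6,8}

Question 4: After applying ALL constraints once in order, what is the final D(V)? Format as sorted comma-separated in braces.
Answer: {5,6}

Derivation:
Constraint 1 (Y < V) on D(Y)={4,5,6} D(V)={3,4,5,6}: Y {4,5,6}->{4,5}; V {3,4,5,6}->{5,6}
Constraint 2 (U != Y) on D(U)={5,6,8} D(Y)={4,5}: no change
Constraint 3 (Y != V) on D(Y)={4,5} D(V)={5,6}: no change
Constraint 4 (Y < V) on D(Y)={4,5} D(V)={5,6}: no change
So after all 4 constraints: D(V) = {5,6}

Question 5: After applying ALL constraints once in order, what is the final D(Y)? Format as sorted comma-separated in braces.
Constraint 1 (Y < V) on D(Y)={4,5,6} D(V)={3,4,5,6}: Y {4,5,6}->{4,5}; V {3,4,5,6}->{5,6}
Constraint 2 (U != Y) on D(U)={5,6,8} D(Y)={4,5}: no change
Constraint 3 (Y != V) on D(Y)={4,5} D(V)={5,6}: no change
Constraint 4 (Y < V) on D(Y)={4,5} D(V)={5,6}: no change
So after all 4 constraints: D(Y) = {4,5}

Answer: {4,5}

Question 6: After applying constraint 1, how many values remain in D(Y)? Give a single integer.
Answer: 2

Derivation:
Constraint 1 (Y < V) on D(Y)={4,5,6} D(V)={3,4,5,6}: Y {4,5,6}->{4,5}; V {3,4,5,6}->{5,6}
So after constraint 1: D(Y)={4,5}, size = 2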